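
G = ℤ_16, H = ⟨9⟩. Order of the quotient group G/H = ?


|⟨9⟩| = n / gcd(9, 16) = 16 / 1 = 16
H is normal (ℤ_16 is abelian).
|G/H| = |G| / |H| = 16 / 16 = 1

|G/H| = 1


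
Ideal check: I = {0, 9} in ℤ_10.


Check ideal conditions for I = {0, 9} in ℤ_10:
(1) I is an additive subgroup? No
(2) For r ∈ ℤ_10 and a ∈ I: r·a ∈ I? No  [counterexample: r=2, a=9, r·a mod 10 = 8 ∉ I]

No, I is not an ideal of ℤ_10


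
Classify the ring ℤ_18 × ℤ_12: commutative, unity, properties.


Direct product ring; commutative with unity (1,1); but (1,0)·(0,1) = (0,0) gives zero divisors, so not an integral domain
Commutative: Yes
Integral domain: No
Has unity: Yes

ℤ_18 × ℤ_12: Commutative=Yes, Unity=Yes


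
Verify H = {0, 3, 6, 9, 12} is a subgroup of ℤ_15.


Subgroup test for H = {0, 3, 6, 9, 12} in (ℤ_15, +):
(1) 0 ∈ H? Yes
(2) Closure: for all a,b ∈ H, (a+b) mod 15 ∈ H? Yes
(3) Inverses: for all a ∈ H, -a mod 15 ∈ H? Yes

Yes, H is a subgroup of ℤ_15


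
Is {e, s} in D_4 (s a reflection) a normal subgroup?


H = {e, s} in D_4 (s a reflection)
r·s·r⁻¹ = sr⁻² ≠ s for n ≥ 3, so {e, s} is not closed under conjugation

No, not a normal subgroup


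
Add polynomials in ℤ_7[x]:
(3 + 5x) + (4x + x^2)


Add coefficients mod 7:
x^0: 3 + 0 = 3 (mod 7)
x^1: 5 + 4 = 2 (mod 7)
x^2: 0 + 1 = 1 (mod 7)
Result: 3 + 2x + x^2

f + g = 3 + 2x + x^2


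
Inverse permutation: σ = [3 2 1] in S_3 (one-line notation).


To find σ⁻¹, swap domain and range:
σ(1) = 3 → σ⁻¹(3) = 1
σ(2) = 2 → σ⁻¹(2) = 2
σ(3) = 1 → σ⁻¹(1) = 3

σ⁻¹ = [3 2 1]


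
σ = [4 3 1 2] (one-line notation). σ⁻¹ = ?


To find σ⁻¹, swap domain and range:
σ(1) = 4 → σ⁻¹(4) = 1
σ(2) = 3 → σ⁻¹(3) = 2
σ(3) = 1 → σ⁻¹(1) = 3
σ(4) = 2 → σ⁻¹(2) = 4

σ⁻¹ = [3 4 2 1]


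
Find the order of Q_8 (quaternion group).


Q_8 = {±1, ±i, ±j, ±k}
|Q_8| = 8

|Q_8 (quaternion group)| = 8


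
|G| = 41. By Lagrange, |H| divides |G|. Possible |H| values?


Lagrange's theorem: |H| divides |G|
|G| = 41
Divisors of 41: 1, 41

Possible subgroup orders: {1, 41}


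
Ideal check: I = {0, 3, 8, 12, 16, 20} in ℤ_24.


Check ideal conditions for I = {0, 3, 8, 12, 16, 20} in ℤ_24:
(1) I is an additive subgroup? No
(2) For r ∈ ℤ_24 and a ∈ I: r·a ∈ I? No  [counterexample: r=2, a=3, r·a mod 24 = 6 ∉ I]

No, I is not an ideal of ℤ_24


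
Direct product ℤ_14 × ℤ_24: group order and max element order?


|ℤ_14 × ℤ_24| = 14 × 24 = 336
Max element order = lcm(14,24) = 168
Cyclic? No (gcd=2)

|ℤ_14×ℤ_24| = 336, max element order = 168


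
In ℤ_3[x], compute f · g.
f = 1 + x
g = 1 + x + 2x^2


Expand and collect like terms; reduce coefficients mod 3:
x^0: 1·1 = 1 ≡ 1 (mod 3)
x^1: 1·1 + 1·1 = 2 ≡ 2 (mod 3)
x^2: 1·2 + 1·1 = 3 ≡ 0 (mod 3)
x^3: 1·2 = 2 ≡ 2 (mod 3)
Result: 1 + 2x + 2x^3

f · g = 1 + 2x + 2x^3


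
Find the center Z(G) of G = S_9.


Z(G) = {g ∈ G | gx = xg for all x ∈ G}
S_n is non-abelian for n ≥ 3; Z(S_9) is trivial

Z(S_9) = {e}


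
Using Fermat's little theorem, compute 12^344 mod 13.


Fermat's little theorem: if p is prime and gcd(a,p)=1, then a^(p-1) ≡ 1 (mod p)
p = 13 is prime, gcd(12,13) = 1
Reduce exponent: 344 mod 12 = 8
So 12^344 ≡ 12^8 (mod 13)
12^8 mod 13 = 1

12^344 ≡ 1 (mod 13)


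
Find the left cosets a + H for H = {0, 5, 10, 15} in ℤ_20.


H = {0, 5, 10, 15}, |H| = 4
Number of cosets = |G|/|H| = 20/4 = 5
0 + H = {0, 5, 10, 15}
1 + H = {1, 6, 11, 16}
2 + H = {2, 7, 12, 17}
3 + H = {3, 8, 13, 18}
4 + H = {4, 9, 14, 19}

Cosets: 0+H={0,5,10,15}; 1+H={1,6,11,16}; 2+H={2,7,12,17}; 3+H={3,8,13,18}; 4+H={4,9,14,19}


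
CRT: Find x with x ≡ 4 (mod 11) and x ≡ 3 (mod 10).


m₁ = 11, m₂ = 10, gcd = 1, so CRT applies. M = m₁·m₂ = 110
Let M₁ = M/m₁ = 10, M₂ = M/m₂ = 11
Find y₁ ≡ M₁⁻¹ (mod m₁): 10⁻¹ ≡ 10 (mod 11)
Find y₂ ≡ M₂⁻¹ (mod m₂): 11⁻¹ ≡ 1 (mod 10)
x = a₁·M₁·y₁ + a₂·M₂·y₂ = 4·10·10 + 3·11·1 = 433
Reduce mod 110: x ≡ 103
Check: 103 mod 11 = 4 ✓, 103 mod 10 = 3 ✓

x ≡ 103 (mod 110)


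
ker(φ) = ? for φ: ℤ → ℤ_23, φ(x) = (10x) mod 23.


Kernel = preimage of identity
ker(φ) = {x ∈ ℤ : 10x ≡ 0 (mod 23)}. gcd(10,23) = 1, so 10x ≡ 0 (mod 23) ⟺ x ≡ 0 (mod 23/1 = 23). Hence ker(φ) = 23ℤ

ker(φ) = 23ℤ


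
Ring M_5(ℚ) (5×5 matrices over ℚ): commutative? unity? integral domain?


Matrix multiplication is non-commutative for n ≥ 2; the identity matrix I is the unity; singular matrices give zero divisors, so not an integral domain
Commutative: No
Integral domain: No
Has unity: Yes

M_5(ℚ) (5×5 matrices over ℚ): Commutative=No, Unity=Yes


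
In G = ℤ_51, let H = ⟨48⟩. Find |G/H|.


|⟨48⟩| = n / gcd(48, 51) = 51 / 3 = 17
H is normal (ℤ_51 is abelian).
|G/H| = |G| / |H| = 51 / 17 = 3

|G/H| = 3


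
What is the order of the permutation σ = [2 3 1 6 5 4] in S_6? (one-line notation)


Cycle decomposition: (1 2 3) (4 6)
Cycle lengths: 3, 2
Order = lcm(3, 2) = 6

ord(σ) = 6


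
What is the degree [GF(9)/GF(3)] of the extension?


GF(9) = GF(3^2), so the extension degree is 2

[GF(9)/GF(3)] = 2


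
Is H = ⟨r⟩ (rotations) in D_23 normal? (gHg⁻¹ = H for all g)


H = ⟨r⟩ (rotations) in D_23
The rotation subgroup ⟨r⟩ has index 2 in D_23, so it is normal

Yes, normal subgroup


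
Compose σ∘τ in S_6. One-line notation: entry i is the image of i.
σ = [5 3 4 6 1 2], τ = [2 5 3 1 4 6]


σ∘τ: apply τ first, then σ
1 →τ 2 →σ 3
2 →τ 5 →σ 1
3 →τ 3 →σ 4
4 →τ 1 →σ 5
5 →τ 4 →σ 6
6 →τ 6 →σ 2

σ∘τ = [3 1 4 5 6 2]


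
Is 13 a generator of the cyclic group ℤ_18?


g generates ℤ_n iff gcd(g, n) = 1
gcd(13, 18) = 1
Since gcd = 1, 13 is a generator.

Yes, 13 generates ℤ_18


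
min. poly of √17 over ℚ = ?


√17 satisfies x² - 17 = 0, irreducible over ℚ since 17 is squarefree

Minimal polynomial: x² - 17


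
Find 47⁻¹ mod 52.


Use the extended Euclidean algorithm to write 1 = 47·s + 52·t; then s mod 52 is the inverse.
Euclidean algorithm:
  47 = 0·52 + 47
  52 = 1·47 + 5
  47 = 9·5 + 2
  5 = 2·2 + 1
  2 = 2·1 + 0
gcd(47,52) = 1
Back-substitution gives: 47·(-21) + 52·(19) = 1
So 47⁻¹ ≡ -21 ≡ 31 (mod 52)
Check: 47 × 31 = 1457 ≡ 1 (mod 52) ✓

47⁻¹ ≡ 31 (mod 52)


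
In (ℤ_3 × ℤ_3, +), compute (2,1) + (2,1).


Operation: componentwise addition mod (3, 3)
(2,1) + (2,1) = ((a₁+b₁) mod 3, (a₂+b₂) mod 3) with a = (2,1), b = (2,1)

(2,1) + (2,1) = (1,2)


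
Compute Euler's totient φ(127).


Factor n: 127 = 127
φ(n) = n · ∏(1 - 1/p) over distinct primes p | n
φ(127) = 127 · (1 - 1/127) = 126

φ(127) = 126


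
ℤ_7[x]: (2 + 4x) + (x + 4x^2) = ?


Add coefficients mod 7:
x^0: 2 + 0 = 2 (mod 7)
x^1: 4 + 1 = 5 (mod 7)
x^2: 0 + 4 = 4 (mod 7)
Result: 2 + 5x + 4x^2

f + g = 2 + 5x + 4x^2


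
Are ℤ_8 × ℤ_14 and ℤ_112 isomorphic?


Comparing ℤ_8 × ℤ_14 and ℤ_112:
gcd(8,14) = 2 ≠ 1. Max element order in ℤ_8×ℤ_14 is lcm(8,14) = 56 < 112, so it has no element of order 112

No, ℤ_8 × ℤ_14 ≇ ℤ_112


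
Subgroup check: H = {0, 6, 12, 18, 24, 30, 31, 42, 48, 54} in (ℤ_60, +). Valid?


Subgroup test for H = {0, 6, 12, 18, 24, 30, 31, 42, 48, 54} in (ℤ_60, +):
(1) 0 ∈ H? Yes
(2) Closure: for all a,b ∈ H, (a+b) mod 60 ∈ H? No  [counterexample: 6 + 30 = 36 ∉ H]
(3) Inverses: for all a ∈ H, -a mod 60 ∈ H? No

No, H is not a subgroup of ℤ_60


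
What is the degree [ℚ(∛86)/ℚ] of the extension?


∛86 has minimal polynomial x³ - 86 (irreducible over ℚ since 86 is not a perfect cube)

[ℚ(∛86)/ℚ] = 3


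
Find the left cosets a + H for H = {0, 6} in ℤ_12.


H = {0, 6}, |H| = 2
Number of cosets = |G|/|H| = 12/2 = 6
0 + H = {0, 6}
1 + H = {1, 7}
2 + H = {2, 8}
3 + H = {3, 9}
4 + H = {4, 10}
5 + H = {5, 11}

Cosets: 0+H={0,6}; 1+H={1,7}; 2+H={2,8}; 3+H={3,9}; 4+H={4,10}; 5+H={5,11}


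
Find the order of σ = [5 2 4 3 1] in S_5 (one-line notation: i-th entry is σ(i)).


Cycle decomposition: (1 5) (3 4)
Cycle lengths: 2, 2
Order = lcm(2, 2) = 2

ord(σ) = 2


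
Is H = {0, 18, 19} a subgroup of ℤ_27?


Subgroup test for H = {0, 18, 19} in (ℤ_27, +):
(1) 0 ∈ H? Yes
(2) Closure: for all a,b ∈ H, (a+b) mod 27 ∈ H? No  [counterexample: 18 + 18 = 9 ∉ H]
(3) Inverses: for all a ∈ H, -a mod 27 ∈ H? No

No, H is not a subgroup of ℤ_27


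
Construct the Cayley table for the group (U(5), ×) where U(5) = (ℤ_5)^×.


Elements: {1, 2, 3, 4}
Operation: multiplication mod 5
Entry (a, b) = (a × b) mod 5

Cayley table:
  | 1 | 2 | 3 | 4
1 | 1 | 2 | 3 | 4
2 | 2 | 4 | 1 | 3
3 | 3 | 1 | 4 | 2
4 | 4 | 3 | 2 | 1


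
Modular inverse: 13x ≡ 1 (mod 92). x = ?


Use the extended Euclidean algorithm to write 1 = 13·s + 92·t; then s mod 92 is the inverse.
Euclidean algorithm:
  13 = 0·92 + 13
  92 = 7·13 + 1
  13 = 13·1 + 0
gcd(13,92) = 1
Back-substitution gives: 13·(-7) + 92·(1) = 1
So 13⁻¹ ≡ -7 ≡ 85 (mod 92)
Check: 13 × 85 = 1105 ≡ 1 (mod 92) ✓

13⁻¹ ≡ 85 (mod 92)


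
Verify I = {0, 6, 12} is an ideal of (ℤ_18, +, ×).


Check ideal conditions for I = {0, 6, 12} in ℤ_18:
(1) I is an additive subgroup? Yes
(2) For r ∈ ℤ_18 and a ∈ I: r·a ∈ I? Yes

Yes, I is an ideal of ℤ_18


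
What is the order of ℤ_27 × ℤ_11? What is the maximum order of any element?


|ℤ_27 × ℤ_11| = 27 × 11 = 297
Max element order = lcm(27,11) = 297
Cyclic? Yes (gcd=1)

|ℤ_27×ℤ_11| = 297, max element order = 297


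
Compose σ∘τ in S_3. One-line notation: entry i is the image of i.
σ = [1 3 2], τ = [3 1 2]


σ∘τ: apply τ first, then σ
1 →τ 3 →σ 2
2 →τ 1 →σ 1
3 →τ 2 →σ 3

σ∘τ = [2 1 3]


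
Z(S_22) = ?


Z(G) = {g ∈ G | gx = xg for all x ∈ G}
S_n is non-abelian for n ≥ 3; Z(S_22) is trivial

Z(S_22) = {e}


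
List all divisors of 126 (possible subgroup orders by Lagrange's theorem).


Lagrange's theorem: |H| divides |G|
|G| = 126
Divisors of 126: 1, 2, 3, 6, 7, 9, 14, 18, 21, 42, 63, 126

Possible subgroup orders: {1, 2, 3, 6, 7, 9, 14, 18, 21, 42, 63, 126}


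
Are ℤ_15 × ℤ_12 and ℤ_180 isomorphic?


Comparing ℤ_15 × ℤ_12 and ℤ_180:
gcd(15,12) = 3 ≠ 1. Max element order in ℤ_15×ℤ_12 is lcm(15,12) = 60 < 180, so it has no element of order 180

No, ℤ_15 × ℤ_12 ≇ ℤ_180


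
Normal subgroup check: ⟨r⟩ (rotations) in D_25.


H = ⟨r⟩ (rotations) in D_25
The rotation subgroup ⟨r⟩ has index 2 in D_25, so it is normal

Yes, normal subgroup


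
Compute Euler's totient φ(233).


Factor n: 233 = 233
φ(n) = n · ∏(1 - 1/p) over distinct primes p | n
φ(233) = 233 · (1 - 1/233) = 232

φ(233) = 232


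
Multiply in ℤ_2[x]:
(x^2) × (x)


Expand and collect like terms; reduce coefficients mod 2:
x^0: 0·0 = 0 ≡ 0 (mod 2)
x^1: 0·1 + 0·0 = 0 ≡ 0 (mod 2)
x^2: 0·1 + 1·0 = 0 ≡ 0 (mod 2)
x^3: 1·1 = 1 ≡ 1 (mod 2)
Result: x^3

f · g = x^3


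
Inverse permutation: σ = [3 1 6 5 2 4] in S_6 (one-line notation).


To find σ⁻¹, swap domain and range:
σ(1) = 3 → σ⁻¹(3) = 1
σ(2) = 1 → σ⁻¹(1) = 2
σ(3) = 6 → σ⁻¹(6) = 3
σ(4) = 5 → σ⁻¹(5) = 4
σ(5) = 2 → σ⁻¹(2) = 5
σ(6) = 4 → σ⁻¹(4) = 6

σ⁻¹ = [2 5 1 6 4 3]


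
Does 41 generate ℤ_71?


g generates ℤ_n iff gcd(g, n) = 1
gcd(41, 71) = 1
Since gcd = 1, 41 is a generator.

Yes, 41 generates ℤ_71


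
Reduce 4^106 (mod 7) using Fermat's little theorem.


Fermat's little theorem: if p is prime and gcd(a,p)=1, then a^(p-1) ≡ 1 (mod p)
p = 7 is prime, gcd(4,7) = 1
Reduce exponent: 106 mod 6 = 4
So 4^106 ≡ 4^4 (mod 7)
4^4 mod 7 = 4

4^106 ≡ 4 (mod 7)


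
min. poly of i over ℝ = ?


i satisfies x² + 1 = 0, irreducible over ℝ

Minimal polynomial: x² + 1


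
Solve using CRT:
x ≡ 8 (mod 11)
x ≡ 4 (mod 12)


m₁ = 11, m₂ = 12, gcd = 1, so CRT applies. M = m₁·m₂ = 132
Let M₁ = M/m₁ = 12, M₂ = M/m₂ = 11
Find y₁ ≡ M₁⁻¹ (mod m₁): 12⁻¹ ≡ 1 (mod 11)
Find y₂ ≡ M₂⁻¹ (mod m₂): 11⁻¹ ≡ 11 (mod 12)
x = a₁·M₁·y₁ + a₂·M₂·y₂ = 8·12·1 + 4·11·11 = 580
Reduce mod 132: x ≡ 52
Check: 52 mod 11 = 8 ✓, 52 mod 12 = 4 ✓

x ≡ 52 (mod 132)


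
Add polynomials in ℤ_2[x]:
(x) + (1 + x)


Add coefficients mod 2:
x^0: 0 + 1 = 1 (mod 2)
x^1: 1 + 1 = 0 (mod 2)
Result: 1

f + g = 1


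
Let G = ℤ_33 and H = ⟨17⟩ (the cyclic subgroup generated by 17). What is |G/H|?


|⟨17⟩| = n / gcd(17, 33) = 33 / 1 = 33
H is normal (ℤ_33 is abelian).
|G/H| = |G| / |H| = 33 / 33 = 1

|G/H| = 1


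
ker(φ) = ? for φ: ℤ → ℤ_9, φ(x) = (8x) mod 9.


Kernel = preimage of identity
ker(φ) = {x ∈ ℤ : 8x ≡ 0 (mod 9)}. gcd(8,9) = 1, so 8x ≡ 0 (mod 9) ⟺ x ≡ 0 (mod 9/1 = 9). Hence ker(φ) = 9ℤ

ker(φ) = 9ℤ


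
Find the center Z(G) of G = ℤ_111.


Z(G) = {g ∈ G | gx = xg for all x ∈ G}
ℤ_111 is abelian, so Z(G) = G

Z(ℤ_111) = ℤ_111


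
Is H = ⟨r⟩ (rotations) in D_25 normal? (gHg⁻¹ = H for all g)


H = ⟨r⟩ (rotations) in D_25
The rotation subgroup ⟨r⟩ has index 2 in D_25, so it is normal

Yes, normal subgroup


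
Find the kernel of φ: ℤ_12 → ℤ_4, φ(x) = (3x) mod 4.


Kernel = preimage of identity
ker(φ) = {x ∈ ℤ_12 : 3x ≡ 0 (mod 4)}. Since 4 | 12, φ is well-defined. The kernel is the cyclic subgroup ⟨4⟩ of ℤ_12 (order 3), i.e. {0, 4, 8}

ker(φ) = {0, 4, 8}


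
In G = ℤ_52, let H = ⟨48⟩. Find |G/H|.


|⟨48⟩| = n / gcd(48, 52) = 52 / 4 = 13
H is normal (ℤ_52 is abelian).
|G/H| = |G| / |H| = 52 / 13 = 4

|G/H| = 4


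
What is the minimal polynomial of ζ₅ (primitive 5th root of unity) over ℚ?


ζ₅ is a root of Φ₅(x) = x⁴ + x³ + x² + x + 1, irreducible over ℚ

Minimal polynomial: x⁴ + x³ + x² + x + 1


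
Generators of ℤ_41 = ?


g generates ℤ_n iff gcd(g,n) = 1
Prime factors of 41: 41
Generators are g ∈ {1,...,40} not divisible by any of these primes.
Generators: {1, 2, 3, 4, 5, 6, 7, 8, 9, 10, 11, 12, 13, 14, 15, 16, 17, 18, 19, 20, 21, 22, 23, 24, 25, 26, 27, 28, 29, 30, 31, 32, 33, 34, 35, 36, 37, 38, 39, 40}
Number of generators = φ(41) = 40

Generators of ℤ_41 = {1, 2, 3, 4, 5, 6, 7, 8, 9, 10, 11, 12, 13, 14, 15, 16, 17, 18, 19, 20, 21, 22, 23, 24, 25, 26, 27, 28, 29, 30, 31, 32, 33, 34, 35, 36, 37, 38, 39, 40}


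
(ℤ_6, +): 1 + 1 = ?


Operation: addition mod 6
1 + 1 = (a + b) mod 6 with a = 1, b = 1

1 + 1 = 2


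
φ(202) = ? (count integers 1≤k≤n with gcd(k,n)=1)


Factor n: 202 = 2 × 101
φ(n) = n · ∏(1 - 1/p) over distinct primes p | n
φ(202) = 202 · (1 - 1/2) · (1 - 1/101) = 100

φ(202) = 100


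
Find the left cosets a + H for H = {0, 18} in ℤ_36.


H = {0, 18}, |H| = 2
Number of cosets = |G|/|H| = 36/2 = 18
0 + H = {0, 18}
1 + H = {1, 19}
2 + H = {2, 20}
3 + H = {3, 21}
4 + H = {4, 22}
5 + H = {5, 23}
6 + H = {6, 24}
7 + H = {7, 25}
8 + H = {8, 26}
9 + H = {9, 27}
10 + H = {10, 28}
11 + H = {11, 29}
12 + H = {12, 30}
13 + H = {13, 31}
14 + H = {14, 32}
15 + H = {15, 33}
16 + H = {16, 34}
17 + H = {17, 35}

Cosets: 0+H={0,18}; 1+H={1,19}; 2+H={2,20}; 3+H={3,21}; 4+H={4,22}; 5+H={5,23}; 6+H={6,24}; 7+H={7,25}; 8+H={8,26}; 9+H={9,27}; 10+H={10,28}; 11+H={11,29}; 12+H={12,30}; 13+H={13,31}; 14+H={14,32}; 15+H={15,33}; 16+H={16,34}; 17+H={17,35}


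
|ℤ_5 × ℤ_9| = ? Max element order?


|ℤ_5 × ℤ_9| = 5 × 9 = 45
Max element order = lcm(5,9) = 45
Cyclic? Yes (gcd=1)

|ℤ_5×ℤ_9| = 45, max element order = 45


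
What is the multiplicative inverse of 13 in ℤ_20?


Use the extended Euclidean algorithm to write 1 = 13·s + 20·t; then s mod 20 is the inverse.
Euclidean algorithm:
  13 = 0·20 + 13
  20 = 1·13 + 7
  13 = 1·7 + 6
  7 = 1·6 + 1
  6 = 6·1 + 0
gcd(13,20) = 1
Back-substitution gives: 13·(-3) + 20·(2) = 1
So 13⁻¹ ≡ -3 ≡ 17 (mod 20)
Check: 13 × 17 = 221 ≡ 1 (mod 20) ✓

13⁻¹ ≡ 17 (mod 20)


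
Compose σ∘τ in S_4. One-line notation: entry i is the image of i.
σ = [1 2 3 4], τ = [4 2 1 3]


σ∘τ: apply τ first, then σ
1 →τ 4 →σ 4
2 →τ 2 →σ 2
3 →τ 1 →σ 1
4 →τ 3 →σ 3

σ∘τ = [4 2 1 3]


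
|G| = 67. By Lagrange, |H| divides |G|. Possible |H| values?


Lagrange's theorem: |H| divides |G|
|G| = 67
Divisors of 67: 1, 67

Possible subgroup orders: {1, 67}


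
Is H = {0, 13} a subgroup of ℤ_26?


Subgroup test for H = {0, 13} in (ℤ_26, +):
(1) 0 ∈ H? Yes
(2) Closure: for all a,b ∈ H, (a+b) mod 26 ∈ H? Yes
(3) Inverses: for all a ∈ H, -a mod 26 ∈ H? Yes

Yes, H is a subgroup of ℤ_26


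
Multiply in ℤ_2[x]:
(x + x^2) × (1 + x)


Expand and collect like terms; reduce coefficients mod 2:
x^0: 0·1 = 0 ≡ 0 (mod 2)
x^1: 0·1 + 1·1 = 1 ≡ 1 (mod 2)
x^2: 1·1 + 1·1 = 2 ≡ 0 (mod 2)
x^3: 1·1 = 1 ≡ 1 (mod 2)
Result: x + x^3

f · g = x + x^3


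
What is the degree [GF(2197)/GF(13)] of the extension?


GF(2197) = GF(13^3), so the extension degree is 3

[GF(2197)/GF(13)] = 3


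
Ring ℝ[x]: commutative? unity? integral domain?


Polynomial ring over ℝ (an integral domain) is a commutative integral domain with unity 1
Commutative: Yes
Integral domain: Yes
Has unity: Yes

ℝ[x]: Commutative=Yes, Unity=Yes


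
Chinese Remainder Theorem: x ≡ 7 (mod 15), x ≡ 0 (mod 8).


m₁ = 15, m₂ = 8, gcd = 1, so CRT applies. M = m₁·m₂ = 120
Let M₁ = M/m₁ = 8, M₂ = M/m₂ = 15
Find y₁ ≡ M₁⁻¹ (mod m₁): 8⁻¹ ≡ 2 (mod 15)
Find y₂ ≡ M₂⁻¹ (mod m₂): 15⁻¹ ≡ 7 (mod 8)
x = a₁·M₁·y₁ + a₂·M₂·y₂ = 7·8·2 + 0·15·7 = 112
Reduce mod 120: x ≡ 112
Check: 112 mod 15 = 7 ✓, 112 mod 8 = 0 ✓

x ≡ 112 (mod 120)


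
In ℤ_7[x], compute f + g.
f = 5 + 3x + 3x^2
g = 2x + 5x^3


Add coefficients mod 7:
x^0: 5 + 0 = 5 (mod 7)
x^1: 3 + 2 = 5 (mod 7)
x^2: 3 + 0 = 3 (mod 7)
x^3: 0 + 5 = 5 (mod 7)
Result: 5 + 5x + 3x^2 + 5x^3

f + g = 5 + 5x + 3x^2 + 5x^3


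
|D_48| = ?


|D_n| = 2n (n rotations and n reflections)
|D_48| = 2×48 = 96

|D_48| = 96


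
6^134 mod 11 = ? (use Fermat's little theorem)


Fermat's little theorem: if p is prime and gcd(a,p)=1, then a^(p-1) ≡ 1 (mod p)
p = 11 is prime, gcd(6,11) = 1
Reduce exponent: 134 mod 10 = 4
So 6^134 ≡ 6^4 (mod 11)
6^4 mod 11 = 9

6^134 ≡ 9 (mod 11)


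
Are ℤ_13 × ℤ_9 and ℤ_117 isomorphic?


Comparing ℤ_13 × ℤ_9 and ℤ_117:
gcd(13,9) = 1, so ℤ_13 × ℤ_9 ≅ ℤ_117 (CRT)

Yes, ℤ_13 × ℤ_9 ≅ ℤ_117


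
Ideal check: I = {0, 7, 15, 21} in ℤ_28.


Check ideal conditions for I = {0, 7, 15, 21} in ℤ_28:
(1) I is an additive subgroup? No
(2) For r ∈ ℤ_28 and a ∈ I: r·a ∈ I? No  [counterexample: r=2, a=7, r·a mod 28 = 14 ∉ I]

No, I is not an ideal of ℤ_28


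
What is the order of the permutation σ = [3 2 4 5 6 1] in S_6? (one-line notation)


Cycle decomposition: (1 3 4 5 6)
Cycle lengths: 5
Order = lcm(5) = 5

ord(σ) = 5


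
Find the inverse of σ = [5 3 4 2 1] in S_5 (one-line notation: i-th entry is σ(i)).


To find σ⁻¹, swap domain and range:
σ(1) = 5 → σ⁻¹(5) = 1
σ(2) = 3 → σ⁻¹(3) = 2
σ(3) = 4 → σ⁻¹(4) = 3
σ(4) = 2 → σ⁻¹(2) = 4
σ(5) = 1 → σ⁻¹(1) = 5

σ⁻¹ = [5 4 2 3 1]


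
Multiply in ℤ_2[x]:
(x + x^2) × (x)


Expand and collect like terms; reduce coefficients mod 2:
x^0: 0·0 = 0 ≡ 0 (mod 2)
x^1: 0·1 + 1·0 = 0 ≡ 0 (mod 2)
x^2: 1·1 + 1·0 = 1 ≡ 1 (mod 2)
x^3: 1·1 = 1 ≡ 1 (mod 2)
Result: x^2 + x^3

f · g = x^2 + x^3


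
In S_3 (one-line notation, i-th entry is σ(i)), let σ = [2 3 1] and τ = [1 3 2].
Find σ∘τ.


σ∘τ: apply τ first, then σ
1 →τ 1 →σ 2
2 →τ 3 →σ 1
3 →τ 2 →σ 3

σ∘τ = [2 1 3]


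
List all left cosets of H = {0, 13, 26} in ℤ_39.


H = {0, 13, 26}, |H| = 3
Number of cosets = |G|/|H| = 39/3 = 13
0 + H = {0, 13, 26}
1 + H = {1, 14, 27}
2 + H = {2, 15, 28}
3 + H = {3, 16, 29}
4 + H = {4, 17, 30}
5 + H = {5, 18, 31}
6 + H = {6, 19, 32}
7 + H = {7, 20, 33}
8 + H = {8, 21, 34}
9 + H = {9, 22, 35}
10 + H = {10, 23, 36}
11 + H = {11, 24, 37}
12 + H = {12, 25, 38}

Cosets: 0+H={0,13,26}; 1+H={1,14,27}; 2+H={2,15,28}; 3+H={3,16,29}; 4+H={4,17,30}; 5+H={5,18,31}; 6+H={6,19,32}; 7+H={7,20,33}; 8+H={8,21,34}; 9+H={9,22,35}; 10+H={10,23,36}; 11+H={11,24,37}; 12+H={12,25,38}


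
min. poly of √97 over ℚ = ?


√97 satisfies x² - 97 = 0, irreducible over ℚ since 97 is squarefree

Minimal polynomial: x² - 97


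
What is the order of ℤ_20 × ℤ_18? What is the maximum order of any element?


|ℤ_20 × ℤ_18| = 20 × 18 = 360
Max element order = lcm(20,18) = 180
Cyclic? No (gcd=2)

|ℤ_20×ℤ_18| = 360, max element order = 180


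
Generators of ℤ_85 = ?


g generates ℤ_n iff gcd(g,n) = 1
Prime factors of 85: 5, 17
Generators are g ∈ {1,...,84} not divisible by any of these primes.
Generators: {1, 2, 3, 4, 6, 7, 8, 9, 11, 12, 13, 14, 16, 18, 19, 21, 22, 23, 24, 26, 27, 28, 29, 31, 32, 33, 36, 37, 38, 39, 41, 42, 43, 44, 46, 47, 48, 49, 52, 53, 54, 56, 57, 58, 59, 61, 62, 63, 64, 66, 67, 69, 71, 72, 73, 74, 76, 77, 78, 79, 81, 82, 83, 84}
Number of generators = φ(85) = 64

Generators of ℤ_85 = {1, 2, 3, 4, 6, 7, 8, 9, 11, 12, 13, 14, 16, 18, 19, 21, 22, 23, 24, 26, 27, 28, 29, 31, 32, 33, 36, 37, 38, 39, 41, 42, 43, 44, 46, 47, 48, 49, 52, 53, 54, 56, 57, 58, 59, 61, 62, 63, 64, 66, 67, 69, 71, 72, 73, 74, 76, 77, 78, 79, 81, 82, 83, 84}


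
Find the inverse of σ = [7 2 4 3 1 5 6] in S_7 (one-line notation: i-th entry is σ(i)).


To find σ⁻¹, swap domain and range:
σ(1) = 7 → σ⁻¹(7) = 1
σ(2) = 2 → σ⁻¹(2) = 2
σ(3) = 4 → σ⁻¹(4) = 3
σ(4) = 3 → σ⁻¹(3) = 4
σ(5) = 1 → σ⁻¹(1) = 5
σ(6) = 5 → σ⁻¹(5) = 6
σ(7) = 6 → σ⁻¹(6) = 7

σ⁻¹ = [5 2 4 3 6 7 1]


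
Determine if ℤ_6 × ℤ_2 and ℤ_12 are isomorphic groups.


Comparing ℤ_6 × ℤ_2 and ℤ_12:
gcd(6,2) = 2 ≠ 1. Max element order in ℤ_6×ℤ_2 is lcm(6,2) = 6 < 12, so it has no element of order 12

No, ℤ_6 × ℤ_2 ≇ ℤ_12


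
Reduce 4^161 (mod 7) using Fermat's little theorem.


Fermat's little theorem: if p is prime and gcd(a,p)=1, then a^(p-1) ≡ 1 (mod p)
p = 7 is prime, gcd(4,7) = 1
Reduce exponent: 161 mod 6 = 5
So 4^161 ≡ 4^5 (mod 7)
4^5 mod 7 = 2

4^161 ≡ 2 (mod 7)


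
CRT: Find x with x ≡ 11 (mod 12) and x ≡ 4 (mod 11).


m₁ = 12, m₂ = 11, gcd = 1, so CRT applies. M = m₁·m₂ = 132
Let M₁ = M/m₁ = 11, M₂ = M/m₂ = 12
Find y₁ ≡ M₁⁻¹ (mod m₁): 11⁻¹ ≡ 11 (mod 12)
Find y₂ ≡ M₂⁻¹ (mod m₂): 12⁻¹ ≡ 1 (mod 11)
x = a₁·M₁·y₁ + a₂·M₂·y₂ = 11·11·11 + 4·12·1 = 1379
Reduce mod 132: x ≡ 59
Check: 59 mod 12 = 11 ✓, 59 mod 11 = 4 ✓

x ≡ 59 (mod 132)


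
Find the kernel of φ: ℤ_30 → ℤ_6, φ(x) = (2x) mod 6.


Kernel = preimage of identity
ker(φ) = {x ∈ ℤ_30 : 2x ≡ 0 (mod 6)}. Since 6 | 30, φ is well-defined. The kernel is the cyclic subgroup ⟨3⟩ of ℤ_30 (order 10), i.e. {0, 3, 6, 9, 12, 15, 18, 21, 24, 27}

ker(φ) = {0, 3, 6, 9, 12, 15, 18, 21, 24, 27}


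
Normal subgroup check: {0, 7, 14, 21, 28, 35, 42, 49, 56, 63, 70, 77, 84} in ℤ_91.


H = {0, 7, 14, 21, 28, 35, 42, 49, 56, 63, 70, 77, 84} in ℤ_91
ℤ_91 is abelian; every subgroup of an abelian group is normal

Yes, normal subgroup


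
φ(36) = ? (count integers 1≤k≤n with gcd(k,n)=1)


Factor n: 36 = 2^2 × 3^2
φ(n) = n · ∏(1 - 1/p) over distinct primes p | n
φ(36) = 36 · (1 - 1/2) · (1 - 1/3) = 12

φ(36) = 12


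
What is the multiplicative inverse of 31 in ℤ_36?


Use the extended Euclidean algorithm to write 1 = 31·s + 36·t; then s mod 36 is the inverse.
Euclidean algorithm:
  31 = 0·36 + 31
  36 = 1·31 + 5
  31 = 6·5 + 1
  5 = 5·1 + 0
gcd(31,36) = 1
Back-substitution gives: 31·(7) + 36·(-6) = 1
So 31⁻¹ ≡ 7 ≡ 7 (mod 36)
Check: 31 × 7 = 217 ≡ 1 (mod 36) ✓

31⁻¹ ≡ 7 (mod 36)


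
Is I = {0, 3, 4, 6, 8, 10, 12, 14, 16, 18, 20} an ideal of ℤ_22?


Check ideal conditions for I = {0, 3, 4, 6, 8, 10, 12, 14, 16, 18, 20} in ℤ_22:
(1) I is an additive subgroup? No
(2) For r ∈ ℤ_22 and a ∈ I: r·a ∈ I? No  [counterexample: r=2, a=12, r·a mod 22 = 2 ∉ I]

No, I is not an ideal of ℤ_22


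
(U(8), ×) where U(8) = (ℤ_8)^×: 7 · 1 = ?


Operation: multiplication mod 8
7 · 1 = (a × b) mod 8 with a = 7, b = 1

7 · 1 = 7


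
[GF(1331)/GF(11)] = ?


GF(1331) = GF(11^3), so the extension degree is 3

[GF(1331)/GF(11)] = 3


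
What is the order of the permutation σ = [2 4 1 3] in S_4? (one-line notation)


Cycle decomposition: (1 2 4 3)
Cycle lengths: 4
Order = lcm(4) = 4

ord(σ) = 4


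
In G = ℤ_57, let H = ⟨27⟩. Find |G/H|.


|⟨27⟩| = n / gcd(27, 57) = 57 / 3 = 19
H is normal (ℤ_57 is abelian).
|G/H| = |G| / |H| = 57 / 19 = 3

|G/H| = 3


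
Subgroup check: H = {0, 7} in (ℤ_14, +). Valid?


Subgroup test for H = {0, 7} in (ℤ_14, +):
(1) 0 ∈ H? Yes
(2) Closure: for all a,b ∈ H, (a+b) mod 14 ∈ H? Yes
(3) Inverses: for all a ∈ H, -a mod 14 ∈ H? Yes

Yes, H is a subgroup of ℤ_14


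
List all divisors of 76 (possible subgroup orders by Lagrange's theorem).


Lagrange's theorem: |H| divides |G|
|G| = 76
Divisors of 76: 1, 2, 4, 19, 38, 76

Possible subgroup orders: {1, 2, 4, 19, 38, 76}


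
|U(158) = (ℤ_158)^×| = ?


U(n) is the group of units mod n; |U(n)| = φ(n)
|U(158)| = φ(158) = 78

|U(158) = (ℤ_158)^×| = 78


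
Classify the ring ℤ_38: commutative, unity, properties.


ℤ_38 is a commutative ring with unity 1; 38 = 2×19 is composite, so 2·19 ≡ 0 gives zero divisors (not an integral domain)
Commutative: Yes
Integral domain: No
Has unity: Yes

ℤ_38: Commutative=Yes, Unity=Yes


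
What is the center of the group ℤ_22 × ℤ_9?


Z(G) = {g ∈ G | gx = xg for all x ∈ G}
Direct product of abelian groups is abelian, so Z(G) = G

Z(ℤ_22 × ℤ_9) = ℤ_22 × ℤ_9


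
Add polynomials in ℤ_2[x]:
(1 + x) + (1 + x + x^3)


Add coefficients mod 2:
x^0: 1 + 1 = 0 (mod 2)
x^1: 1 + 1 = 0 (mod 2)
x^2: 0 + 0 = 0 (mod 2)
x^3: 0 + 1 = 1 (mod 2)
Result: x^3

f + g = x^3


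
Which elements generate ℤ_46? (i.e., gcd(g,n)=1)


g generates ℤ_n iff gcd(g,n) = 1
Prime factors of 46: 2, 23
Generators are g ∈ {1,...,45} not divisible by any of these primes.
Generators: {1, 3, 5, 7, 9, 11, 13, 15, 17, 19, 21, 25, 27, 29, 31, 33, 35, 37, 39, 41, 43, 45}
Number of generators = φ(46) = 22

Generators of ℤ_46 = {1, 3, 5, 7, 9, 11, 13, 15, 17, 19, 21, 25, 27, 29, 31, 33, 35, 37, 39, 41, 43, 45}


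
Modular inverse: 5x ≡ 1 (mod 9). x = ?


Use the extended Euclidean algorithm to write 1 = 5·s + 9·t; then s mod 9 is the inverse.
Euclidean algorithm:
  5 = 0·9 + 5
  9 = 1·5 + 4
  5 = 1·4 + 1
  4 = 4·1 + 0
gcd(5,9) = 1
Back-substitution gives: 5·(2) + 9·(-1) = 1
So 5⁻¹ ≡ 2 ≡ 2 (mod 9)
Check: 5 × 2 = 10 ≡ 1 (mod 9) ✓

5⁻¹ ≡ 2 (mod 9)


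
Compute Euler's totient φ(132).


Factor n: 132 = 2^2 × 3 × 11
φ(n) = n · ∏(1 - 1/p) over distinct primes p | n
φ(132) = 132 · (1 - 1/2) · (1 - 1/3) · (1 - 1/11) = 40

φ(132) = 40


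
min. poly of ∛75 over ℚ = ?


∛75 satisfies x³ - 75 = 0, irreducible over ℚ (no rational root; 75 is not a perfect cube)

Minimal polynomial: x³ - 75


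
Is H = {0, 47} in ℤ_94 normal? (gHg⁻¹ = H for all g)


H = {0, 47} in ℤ_94
ℤ_94 is abelian; every subgroup of an abelian group is normal

Yes, normal subgroup


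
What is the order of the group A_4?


|A_n| = n!/2 (even permutations)
|A_4| = 4!/2 = 24/2 = 12

|A_4| = 12


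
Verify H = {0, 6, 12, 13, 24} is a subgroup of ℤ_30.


Subgroup test for H = {0, 6, 12, 13, 24} in (ℤ_30, +):
(1) 0 ∈ H? Yes
(2) Closure: for all a,b ∈ H, (a+b) mod 30 ∈ H? No  [counterexample: 6 + 12 = 18 ∉ H]
(3) Inverses: for all a ∈ H, -a mod 30 ∈ H? No

No, H is not a subgroup of ℤ_30


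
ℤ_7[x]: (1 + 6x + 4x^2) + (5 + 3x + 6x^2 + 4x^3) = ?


Add coefficients mod 7:
x^0: 1 + 5 = 6 (mod 7)
x^1: 6 + 3 = 2 (mod 7)
x^2: 4 + 6 = 3 (mod 7)
x^3: 0 + 4 = 4 (mod 7)
Result: 6 + 2x + 3x^2 + 4x^3

f + g = 6 + 2x + 3x^2 + 4x^3


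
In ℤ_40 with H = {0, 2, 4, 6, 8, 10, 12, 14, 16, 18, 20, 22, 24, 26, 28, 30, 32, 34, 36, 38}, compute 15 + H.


15 + H = {15 + h (mod 40) : h ∈ H}
15+0=15, 15+2=17, 15+4=19, 15+6=21, 15+8=23, 15+10=25, 15+12=27, 15+14=29, 15+16=31, 15+18=33, 15+20=35, 15+22=37, 15+24=39, 15+26=1, 15+28=3, 15+30=5, 15+32=7, 15+34=9, 15+36=11, 15+38=13
15 + H = {1, 3, 5, 7, 9, 11, 13, 15, 17, 19, 21, 23, 25, 27, 29, 31, 33, 35, 37, 39} = 1 + H

15 + H = {1, 3, 5, 7, 9, 11, 13, 15, 17, 19, 21, 23, 25, 27, 29, 31, 33, 35, 37, 39}


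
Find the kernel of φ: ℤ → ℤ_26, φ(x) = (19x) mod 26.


Kernel = preimage of identity
ker(φ) = {x ∈ ℤ : 19x ≡ 0 (mod 26)}. gcd(19,26) = 1, so 19x ≡ 0 (mod 26) ⟺ x ≡ 0 (mod 26/1 = 26). Hence ker(φ) = 26ℤ

ker(φ) = 26ℤ


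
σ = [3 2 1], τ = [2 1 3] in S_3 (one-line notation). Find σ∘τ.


σ∘τ: apply τ first, then σ
1 →τ 2 →σ 2
2 →τ 1 →σ 3
3 →τ 3 →σ 1

σ∘τ = [2 3 1]


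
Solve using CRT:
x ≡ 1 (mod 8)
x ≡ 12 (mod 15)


m₁ = 8, m₂ = 15, gcd = 1, so CRT applies. M = m₁·m₂ = 120
Let M₁ = M/m₁ = 15, M₂ = M/m₂ = 8
Find y₁ ≡ M₁⁻¹ (mod m₁): 15⁻¹ ≡ 7 (mod 8)
Find y₂ ≡ M₂⁻¹ (mod m₂): 8⁻¹ ≡ 2 (mod 15)
x = a₁·M₁·y₁ + a₂·M₂·y₂ = 1·15·7 + 12·8·2 = 297
Reduce mod 120: x ≡ 57
Check: 57 mod 8 = 1 ✓, 57 mod 15 = 12 ✓

x ≡ 57 (mod 120)


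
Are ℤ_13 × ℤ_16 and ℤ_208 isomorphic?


Comparing ℤ_13 × ℤ_16 and ℤ_208:
gcd(13,16) = 1, so ℤ_13 × ℤ_16 ≅ ℤ_208 (CRT)

Yes, ℤ_13 × ℤ_16 ≅ ℤ_208


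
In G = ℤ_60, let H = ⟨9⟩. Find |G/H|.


|⟨9⟩| = n / gcd(9, 60) = 60 / 3 = 20
H is normal (ℤ_60 is abelian).
|G/H| = |G| / |H| = 60 / 20 = 3

|G/H| = 3


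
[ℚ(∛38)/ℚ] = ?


∛38 has minimal polynomial x³ - 38 (irreducible over ℚ since 38 is not a perfect cube)

[ℚ(∛38)/ℚ] = 3


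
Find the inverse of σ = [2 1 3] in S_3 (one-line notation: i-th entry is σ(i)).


To find σ⁻¹, swap domain and range:
σ(1) = 2 → σ⁻¹(2) = 1
σ(2) = 1 → σ⁻¹(1) = 2
σ(3) = 3 → σ⁻¹(3) = 3

σ⁻¹ = [2 1 3]


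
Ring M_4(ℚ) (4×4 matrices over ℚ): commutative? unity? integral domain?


Matrix multiplication is non-commutative for n ≥ 2; the identity matrix I is the unity; singular matrices give zero divisors, so not an integral domain
Commutative: No
Integral domain: No
Has unity: Yes

M_4(ℚ) (4×4 matrices over ℚ): Commutative=No, Unity=Yes


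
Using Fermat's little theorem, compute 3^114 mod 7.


Fermat's little theorem: if p is prime and gcd(a,p)=1, then a^(p-1) ≡ 1 (mod p)
p = 7 is prime, gcd(3,7) = 1
Reduce exponent: 114 mod 6 = 0
So 3^114 ≡ 3^0 (mod 7)
3^0 = 1

3^114 ≡ 1 (mod 7)


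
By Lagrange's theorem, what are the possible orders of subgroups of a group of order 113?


Lagrange's theorem: |H| divides |G|
|G| = 113
Divisors of 113: 1, 113

Possible subgroup orders: {1, 113}


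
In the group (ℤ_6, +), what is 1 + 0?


Operation: addition mod 6
1 + 0 = (a + b) mod 6 with a = 1, b = 0

1 + 0 = 1


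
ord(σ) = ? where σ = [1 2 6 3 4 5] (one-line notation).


Cycle decomposition: (3 6 5 4)
Cycle lengths: 4
Order = lcm(4) = 4

ord(σ) = 4


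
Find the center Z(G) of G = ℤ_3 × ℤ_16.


Z(G) = {g ∈ G | gx = xg for all x ∈ G}
Direct product of abelian groups is abelian, so Z(G) = G

Z(ℤ_3 × ℤ_16) = ℤ_3 × ℤ_16


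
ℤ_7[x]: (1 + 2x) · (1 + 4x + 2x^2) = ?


Expand and collect like terms; reduce coefficients mod 7:
x^0: 1·1 = 1 ≡ 1 (mod 7)
x^1: 1·4 + 2·1 = 6 ≡ 6 (mod 7)
x^2: 1·2 + 2·4 = 10 ≡ 3 (mod 7)
x^3: 2·2 = 4 ≡ 4 (mod 7)
Result: 1 + 6x + 3x^2 + 4x^3

f · g = 1 + 6x + 3x^2 + 4x^3


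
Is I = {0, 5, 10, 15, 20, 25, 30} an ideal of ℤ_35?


Check ideal conditions for I = {0, 5, 10, 15, 20, 25, 30} in ℤ_35:
(1) I is an additive subgroup? Yes
(2) For r ∈ ℤ_35 and a ∈ I: r·a ∈ I? Yes

Yes, I is an ideal of ℤ_35


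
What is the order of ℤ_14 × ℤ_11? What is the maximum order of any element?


|ℤ_14 × ℤ_11| = 14 × 11 = 154
Max element order = lcm(14,11) = 154
Cyclic? Yes (gcd=1)

|ℤ_14×ℤ_11| = 154, max element order = 154


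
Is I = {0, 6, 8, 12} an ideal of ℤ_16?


Check ideal conditions for I = {0, 6, 8, 12} in ℤ_16:
(1) I is an additive subgroup? No
(2) For r ∈ ℤ_16 and a ∈ I: r·a ∈ I? No  [counterexample: r=3, a=6, r·a mod 16 = 2 ∉ I]

No, I is not an ideal of ℤ_16


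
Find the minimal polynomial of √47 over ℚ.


√47 satisfies x² - 47 = 0, irreducible over ℚ since 47 is squarefree

Minimal polynomial: x² - 47


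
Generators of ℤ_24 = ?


g generates ℤ_n iff gcd(g,n) = 1
Prime factors of 24: 2, 3
Generators are g ∈ {1,...,23} not divisible by any of these primes.
Generators: {1, 5, 7, 11, 13, 17, 19, 23}
Number of generators = φ(24) = 8

Generators of ℤ_24 = {1, 5, 7, 11, 13, 17, 19, 23}


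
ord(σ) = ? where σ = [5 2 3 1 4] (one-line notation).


Cycle decomposition: (1 5 4)
Cycle lengths: 3
Order = lcm(3) = 3

ord(σ) = 3


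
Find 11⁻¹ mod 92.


Use the extended Euclidean algorithm to write 1 = 11·s + 92·t; then s mod 92 is the inverse.
Euclidean algorithm:
  11 = 0·92 + 11
  92 = 8·11 + 4
  11 = 2·4 + 3
  4 = 1·3 + 1
  3 = 3·1 + 0
gcd(11,92) = 1
Back-substitution gives: 11·(-25) + 92·(3) = 1
So 11⁻¹ ≡ -25 ≡ 67 (mod 92)
Check: 11 × 67 = 737 ≡ 1 (mod 92) ✓

11⁻¹ ≡ 67 (mod 92)


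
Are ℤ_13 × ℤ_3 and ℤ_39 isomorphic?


Comparing ℤ_13 × ℤ_3 and ℤ_39:
gcd(13,3) = 1, so ℤ_13 × ℤ_3 ≅ ℤ_39 (CRT)

Yes, ℤ_13 × ℤ_3 ≅ ℤ_39


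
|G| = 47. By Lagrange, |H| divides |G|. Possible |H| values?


Lagrange's theorem: |H| divides |G|
|G| = 47
Divisors of 47: 1, 47

Possible subgroup orders: {1, 47}


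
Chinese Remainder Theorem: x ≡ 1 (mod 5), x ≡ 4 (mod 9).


m₁ = 5, m₂ = 9, gcd = 1, so CRT applies. M = m₁·m₂ = 45
Let M₁ = M/m₁ = 9, M₂ = M/m₂ = 5
Find y₁ ≡ M₁⁻¹ (mod m₁): 9⁻¹ ≡ 4 (mod 5)
Find y₂ ≡ M₂⁻¹ (mod m₂): 5⁻¹ ≡ 2 (mod 9)
x = a₁·M₁·y₁ + a₂·M₂·y₂ = 1·9·4 + 4·5·2 = 76
Reduce mod 45: x ≡ 31
Check: 31 mod 5 = 1 ✓, 31 mod 9 = 4 ✓

x ≡ 31 (mod 45)


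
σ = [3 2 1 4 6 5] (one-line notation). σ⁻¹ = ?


To find σ⁻¹, swap domain and range:
σ(1) = 3 → σ⁻¹(3) = 1
σ(2) = 2 → σ⁻¹(2) = 2
σ(3) = 1 → σ⁻¹(1) = 3
σ(4) = 4 → σ⁻¹(4) = 4
σ(5) = 6 → σ⁻¹(6) = 5
σ(6) = 5 → σ⁻¹(5) = 6

σ⁻¹ = [3 2 1 4 6 5]


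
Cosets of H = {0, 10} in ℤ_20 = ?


H = {0, 10}, |H| = 2
Number of cosets = |G|/|H| = 20/2 = 10
0 + H = {0, 10}
1 + H = {1, 11}
2 + H = {2, 12}
3 + H = {3, 13}
4 + H = {4, 14}
5 + H = {5, 15}
6 + H = {6, 16}
7 + H = {7, 17}
8 + H = {8, 18}
9 + H = {9, 19}

Cosets: 0+H={0,10}; 1+H={1,11}; 2+H={2,12}; 3+H={3,13}; 4+H={4,14}; 5+H={5,15}; 6+H={6,16}; 7+H={7,17}; 8+H={8,18}; 9+H={9,19}


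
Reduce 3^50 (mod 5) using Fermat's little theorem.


Fermat's little theorem: if p is prime and gcd(a,p)=1, then a^(p-1) ≡ 1 (mod p)
p = 5 is prime, gcd(3,5) = 1
Reduce exponent: 50 mod 4 = 2
So 3^50 ≡ 3^2 (mod 5)
3^2 mod 5 = 4

3^50 ≡ 4 (mod 5)


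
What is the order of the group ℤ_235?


ℤ_n has n elements.

|ℤ_235| = 235


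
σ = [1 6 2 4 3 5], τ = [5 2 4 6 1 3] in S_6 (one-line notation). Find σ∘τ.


σ∘τ: apply τ first, then σ
1 →τ 5 →σ 3
2 →τ 2 →σ 6
3 →τ 4 →σ 4
4 →τ 6 →σ 5
5 →τ 1 →σ 1
6 →τ 3 →σ 2

σ∘τ = [3 6 4 5 1 2]


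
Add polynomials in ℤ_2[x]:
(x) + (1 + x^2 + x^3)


Add coefficients mod 2:
x^0: 0 + 1 = 1 (mod 2)
x^1: 1 + 0 = 1 (mod 2)
x^2: 0 + 1 = 1 (mod 2)
x^3: 0 + 1 = 1 (mod 2)
Result: 1 + x + x^2 + x^3

f + g = 1 + x + x^2 + x^3


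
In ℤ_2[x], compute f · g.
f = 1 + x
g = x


Expand and collect like terms; reduce coefficients mod 2:
x^0: 1·0 = 0 ≡ 0 (mod 2)
x^1: 1·1 + 1·0 = 1 ≡ 1 (mod 2)
x^2: 1·1 = 1 ≡ 1 (mod 2)
Result: x + x^2

f · g = x + x^2


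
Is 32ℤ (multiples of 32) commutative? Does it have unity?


32ℤ is a commutative ring under +,× but has no multiplicative identity (1 ∉ 32ℤ); it has no zero divisors, but without unity it is not an integral domain
Commutative: Yes
Integral domain: No
Has unity: No

32ℤ (multiples of 32): Commutative=Yes, Unity=No


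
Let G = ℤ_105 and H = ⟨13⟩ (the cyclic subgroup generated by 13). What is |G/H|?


|⟨13⟩| = n / gcd(13, 105) = 105 / 1 = 105
H is normal (ℤ_105 is abelian).
|G/H| = |G| / |H| = 105 / 105 = 1

|G/H| = 1


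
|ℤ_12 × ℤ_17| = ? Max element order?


|ℤ_12 × ℤ_17| = 12 × 17 = 204
Max element order = lcm(12,17) = 204
Cyclic? Yes (gcd=1)

|ℤ_12×ℤ_17| = 204, max element order = 204


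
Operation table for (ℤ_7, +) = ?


Elements: {0, 1, 2, 3, 4, 5, 6}
Operation: addition mod 7
Entry (a, b) = (a + b) mod 7

Cayley table:
  | 0 | 1 | 2 | 3 | 4 | 5 | 6
0 | 0 | 1 | 2 | 3 | 4 | 5 | 6
1 | 1 | 2 | 3 | 4 | 5 | 6 | 0
2 | 2 | 3 | 4 | 5 | 6 | 0 | 1
3 | 3 | 4 | 5 | 6 | 0 | 1 | 2
4 | 4 | 5 | 6 | 0 | 1 | 2 | 3
5 | 5 | 6 | 0 | 1 | 2 | 3 | 4
6 | 6 | 0 | 1 | 2 | 3 | 4 | 5


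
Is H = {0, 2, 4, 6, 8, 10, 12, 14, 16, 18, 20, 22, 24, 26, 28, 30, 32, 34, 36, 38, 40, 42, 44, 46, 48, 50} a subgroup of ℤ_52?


Subgroup test for H = {0, 2, 4, 6, 8, 10, 12, 14, 16, 18, 20, 22, 24, 26, 28, 30, 32, 34, 36, 38, 40, 42, 44, 46, 48, 50} in (ℤ_52, +):
(1) 0 ∈ H? Yes
(2) Closure: for all a,b ∈ H, (a+b) mod 52 ∈ H? Yes
(3) Inverses: for all a ∈ H, -a mod 52 ∈ H? Yes

Yes, H is a subgroup of ℤ_52


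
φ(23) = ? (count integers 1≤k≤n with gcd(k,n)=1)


φ(n) = count of k ∈ {1,...,n} with gcd(k,n)=1
Coprimes to 23: {1, 2, 3, 4, 5, 6, 7, 8, 9, 10, 11, 12, 13, 14, 15, 16, 17, 18, 19, 20, 21, 22}
Count: 22

φ(23) = 22


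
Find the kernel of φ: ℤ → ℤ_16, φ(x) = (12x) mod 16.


Kernel = preimage of identity
ker(φ) = {x ∈ ℤ : 12x ≡ 0 (mod 16)}. gcd(12,16) = 4, so 12x ≡ 0 (mod 16) ⟺ x ≡ 0 (mod 16/4 = 4). Hence ker(φ) = 4ℤ

ker(φ) = 4ℤ


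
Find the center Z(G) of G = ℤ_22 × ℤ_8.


Z(G) = {g ∈ G | gx = xg for all x ∈ G}
Direct product of abelian groups is abelian, so Z(G) = G

Z(ℤ_22 × ℤ_8) = ℤ_22 × ℤ_8


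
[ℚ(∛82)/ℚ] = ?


∛82 has minimal polynomial x³ - 82 (irreducible over ℚ since 82 is not a perfect cube)

[ℚ(∛82)/ℚ] = 3


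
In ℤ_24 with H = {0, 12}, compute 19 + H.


19 + H = {19 + h (mod 24) : h ∈ H}
19+0=19, 19+12=7
19 + H = {7, 19} = 7 + H

19 + H = {7, 19}


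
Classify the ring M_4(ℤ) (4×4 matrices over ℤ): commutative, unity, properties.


Matrix multiplication is non-commutative for n ≥ 2; the identity matrix I is the unity; singular matrices give zero divisors, so not an integral domain
Commutative: No
Integral domain: No
Has unity: Yes

M_4(ℤ) (4×4 matrices over ℤ): Commutative=No, Unity=Yes
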